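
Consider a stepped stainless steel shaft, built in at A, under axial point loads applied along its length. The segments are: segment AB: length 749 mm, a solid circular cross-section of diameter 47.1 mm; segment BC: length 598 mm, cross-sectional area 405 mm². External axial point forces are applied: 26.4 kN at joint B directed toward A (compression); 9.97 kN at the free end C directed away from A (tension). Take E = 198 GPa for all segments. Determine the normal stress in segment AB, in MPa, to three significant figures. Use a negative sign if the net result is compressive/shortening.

Internal axial forces (sectioning from the free end, tension +): N_BC = 9.97 kN, N_AB = -16.43 kN.
A_AB = 1742 mm².
σ_AB = N_AB/A_AB = -16430/1742 = -9.43 MPa.

-9.43 MPa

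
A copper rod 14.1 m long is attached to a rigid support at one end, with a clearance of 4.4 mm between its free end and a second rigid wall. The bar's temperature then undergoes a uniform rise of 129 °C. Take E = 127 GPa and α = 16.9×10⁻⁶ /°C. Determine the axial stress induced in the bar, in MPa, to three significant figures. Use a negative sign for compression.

-237 MPa

Free thermal expansion αLΔT = 16.9e-6 · 14100 · 129 = 30.74 mm.
The walls engage after the gap closes; constrained expansion = 30.74 − 4.4 = 26.34 mm.
The walls impose strain ε = −(26.34)/14100 = -1.8680e-03; σ = Eε = 127000 · -1.8680e-03 = -237.2 MPa.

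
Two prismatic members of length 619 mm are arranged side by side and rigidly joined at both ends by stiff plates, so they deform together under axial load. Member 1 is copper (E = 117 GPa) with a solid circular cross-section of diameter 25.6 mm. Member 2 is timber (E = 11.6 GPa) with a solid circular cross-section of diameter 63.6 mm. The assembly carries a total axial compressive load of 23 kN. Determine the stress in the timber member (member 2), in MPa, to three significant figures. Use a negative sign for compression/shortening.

-2.75 MPa

A_1 = 514.7 mm².
A_2 = 3177 mm².
Equal strain + equilibrium ⇒ each member carries load in proportion to AE: A₁E₁ = 60220000 N, A₂E₂ = 36850000 N, ΣAE = 97070000 N.
σ₂ = P·E₂/ΣAE = -23000·11600/97070000 = -2.748 MPa.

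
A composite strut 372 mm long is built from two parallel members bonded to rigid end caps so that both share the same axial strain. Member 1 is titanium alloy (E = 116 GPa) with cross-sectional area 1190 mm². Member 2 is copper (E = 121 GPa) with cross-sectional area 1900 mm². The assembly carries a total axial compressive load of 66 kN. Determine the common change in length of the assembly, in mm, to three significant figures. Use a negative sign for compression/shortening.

-0.0667 mm

Equal strain + equilibrium ⇒ each member carries load in proportion to AE: A₁E₁ = 138000000 N, A₂E₂ = 229900000 N, ΣAE = 367900000 N.
δ = PL/ΣAE = -66000·372/367900000 = -0.06673 mm.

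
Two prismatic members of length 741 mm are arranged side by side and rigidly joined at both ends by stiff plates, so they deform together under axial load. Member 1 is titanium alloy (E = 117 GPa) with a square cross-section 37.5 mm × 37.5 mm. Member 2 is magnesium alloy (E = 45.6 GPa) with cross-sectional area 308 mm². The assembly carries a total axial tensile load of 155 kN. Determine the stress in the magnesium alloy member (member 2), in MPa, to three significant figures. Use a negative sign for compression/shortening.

A_1 = 1406 mm².
Equal strain + equilibrium ⇒ each member carries load in proportion to AE: A₁E₁ = 164500000 N, A₂E₂ = 14040000 N, ΣAE = 178600000 N.
σ₂ = P·E₂/ΣAE = 155000·45600/178600000 = 39.58 MPa.

39.6 MPa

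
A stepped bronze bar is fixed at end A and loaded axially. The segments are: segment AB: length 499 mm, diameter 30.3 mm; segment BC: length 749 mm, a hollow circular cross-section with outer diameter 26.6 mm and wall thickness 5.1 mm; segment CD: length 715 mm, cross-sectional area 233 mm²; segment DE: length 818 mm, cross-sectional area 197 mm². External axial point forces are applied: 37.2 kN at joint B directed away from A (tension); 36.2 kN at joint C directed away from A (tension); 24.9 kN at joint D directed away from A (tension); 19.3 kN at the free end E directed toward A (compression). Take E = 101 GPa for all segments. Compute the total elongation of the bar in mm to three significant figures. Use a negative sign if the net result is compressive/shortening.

0.818 mm

Internal axial forces (sectioning from the free end, tension +): N_DE = -19.3 kN, N_CD = 5.6 kN, N_BC = 41.8 kN, N_AB = 79 kN.
A_AB = 721.1 mm².
A_BC = 344.5 mm².
δ_AB = 79000·499/(721.1·101000) = 0.5413 mm
δ_BC = 41800·749/(344.5·101000) = 0.8999 mm
δ_CD = 5600·715/(233·101000) = 0.1701 mm
δ_DE = -19300·818/(197·101000) = -0.7935 mm
δ = Σδ_i = 0.8178 mm.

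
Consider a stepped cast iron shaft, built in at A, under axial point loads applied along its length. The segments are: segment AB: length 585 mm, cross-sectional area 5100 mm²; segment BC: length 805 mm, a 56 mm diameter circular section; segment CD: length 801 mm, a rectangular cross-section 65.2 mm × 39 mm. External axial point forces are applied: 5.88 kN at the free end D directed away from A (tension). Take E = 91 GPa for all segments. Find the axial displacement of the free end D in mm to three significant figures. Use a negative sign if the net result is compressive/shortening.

0.0489 mm

Internal axial forces (sectioning from the free end, tension +): N_CD = 5.88 kN, N_BC = 5.88 kN, N_AB = 5.88 kN.
A_BC = 2463 mm².
A_CD = 2543 mm².
δ_AB = 5880·585/(5100·91000) = 0.007412 mm
δ_BC = 5880·805/(2463·91000) = 0.02112 mm
δ_CD = 5880·801/(2543·91000) = 0.02035 mm
δ = Σδ_i = 0.04888 mm.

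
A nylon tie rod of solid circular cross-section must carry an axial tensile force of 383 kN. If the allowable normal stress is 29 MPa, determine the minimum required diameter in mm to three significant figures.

Required area A ≥ P/σ_allow = 383000/29 = 13210 mm².
For a solid circular section, d ≥ √(4A/π) = 129.7 mm.

130 mm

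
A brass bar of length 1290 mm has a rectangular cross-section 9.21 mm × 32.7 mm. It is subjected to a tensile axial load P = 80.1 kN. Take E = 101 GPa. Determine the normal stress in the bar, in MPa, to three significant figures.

A = 301.2 mm².
σ = N/A = 80100/301.2 = 266 MPa.

266 MPa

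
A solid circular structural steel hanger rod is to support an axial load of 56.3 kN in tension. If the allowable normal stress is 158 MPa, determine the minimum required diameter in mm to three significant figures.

Required area A ≥ P/σ_allow = 56300/158 = 356.3 mm².
For a solid circular section, d ≥ √(4A/π) = 21.3 mm.

21.3 mm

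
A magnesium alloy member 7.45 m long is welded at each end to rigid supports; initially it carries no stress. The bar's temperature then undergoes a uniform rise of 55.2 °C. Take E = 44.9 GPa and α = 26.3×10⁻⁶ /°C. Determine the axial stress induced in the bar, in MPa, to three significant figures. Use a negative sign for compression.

-65.2 MPa

Free thermal expansion αLΔT = 26.3e-6 · 7450 · 55.2 = 10.82 mm.
The walls impose strain ε = −(10.82)/7450 = -1.4518e-03; σ = Eε = 44900 · -1.4518e-03 = -65.18 MPa.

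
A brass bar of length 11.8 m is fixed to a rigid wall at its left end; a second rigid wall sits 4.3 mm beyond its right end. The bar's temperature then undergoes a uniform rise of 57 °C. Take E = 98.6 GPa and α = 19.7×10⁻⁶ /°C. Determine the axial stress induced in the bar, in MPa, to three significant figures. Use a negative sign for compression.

Free thermal expansion αLΔT = 19.7e-6 · 11800 · 57 = 13.25 mm.
The walls engage after the gap closes; constrained expansion = 13.25 − 4.3 = 8.95 mm.
The walls impose strain ε = −(8.95)/11800 = -7.5849e-04; σ = Eε = 98600 · -7.5849e-04 = -74.79 MPa.

-74.8 MPa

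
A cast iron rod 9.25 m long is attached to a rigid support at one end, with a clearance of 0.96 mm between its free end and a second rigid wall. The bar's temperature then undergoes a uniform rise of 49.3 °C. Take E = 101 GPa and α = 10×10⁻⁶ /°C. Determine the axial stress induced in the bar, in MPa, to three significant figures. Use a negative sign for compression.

-39.3 MPa

Free thermal expansion αLΔT = 10e-6 · 9250 · 49.3 = 4.56 mm.
The walls engage after the gap closes; constrained expansion = 4.56 − 0.96 = 3.6 mm.
The walls impose strain ε = −(3.6)/9250 = -3.8922e-04; σ = Eε = 101000 · -3.8922e-04 = -39.31 MPa.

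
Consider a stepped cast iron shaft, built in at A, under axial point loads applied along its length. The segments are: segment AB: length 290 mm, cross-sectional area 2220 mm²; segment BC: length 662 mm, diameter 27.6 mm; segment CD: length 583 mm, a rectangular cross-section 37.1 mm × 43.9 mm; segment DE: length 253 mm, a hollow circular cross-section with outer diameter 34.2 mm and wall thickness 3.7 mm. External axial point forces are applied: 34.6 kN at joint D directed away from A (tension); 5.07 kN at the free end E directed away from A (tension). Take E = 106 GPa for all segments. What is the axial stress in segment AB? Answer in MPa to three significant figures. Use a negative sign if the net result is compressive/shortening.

Internal axial forces (sectioning from the free end, tension +): N_DE = 5.07 kN, N_CD = 39.67 kN, N_BC = 39.67 kN, N_AB = 39.67 kN.
σ_AB = N_AB/A_AB = 39670/2220 = 17.87 MPa.

17.9 MPa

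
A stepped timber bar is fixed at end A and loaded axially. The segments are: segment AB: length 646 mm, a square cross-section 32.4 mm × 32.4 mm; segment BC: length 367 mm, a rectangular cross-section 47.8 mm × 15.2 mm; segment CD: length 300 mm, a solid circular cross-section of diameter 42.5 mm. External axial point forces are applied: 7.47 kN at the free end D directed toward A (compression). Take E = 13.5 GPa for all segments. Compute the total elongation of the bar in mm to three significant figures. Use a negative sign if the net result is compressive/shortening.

-0.737 mm

Internal axial forces (sectioning from the free end, tension +): N_CD = -7.47 kN, N_BC = -7.47 kN, N_AB = -7.47 kN.
A_AB = 1050 mm².
A_BC = 726.6 mm².
A_CD = 1419 mm².
δ_AB = -7470·646/(1050·13500) = -0.3405 mm
δ_BC = -7470·367/(726.6·13500) = -0.2795 mm
δ_CD = -7470·300/(1419·13500) = -0.117 mm
δ = Σδ_i = -0.737 mm.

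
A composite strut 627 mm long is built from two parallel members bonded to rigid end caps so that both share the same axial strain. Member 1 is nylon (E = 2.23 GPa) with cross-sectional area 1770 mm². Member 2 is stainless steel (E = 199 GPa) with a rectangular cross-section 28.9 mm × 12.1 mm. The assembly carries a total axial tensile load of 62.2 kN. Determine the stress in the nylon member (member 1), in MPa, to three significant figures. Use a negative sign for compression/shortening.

1.89 MPa

A_2 = 349.7 mm².
Equal strain + equilibrium ⇒ each member carries load in proportion to AE: A₁E₁ = 3947000 N, A₂E₂ = 69590000 N, ΣAE = 73540000 N.
σ₁ = P·E₁/ΣAE = 62200·2230/73540000 = 1.886 MPa.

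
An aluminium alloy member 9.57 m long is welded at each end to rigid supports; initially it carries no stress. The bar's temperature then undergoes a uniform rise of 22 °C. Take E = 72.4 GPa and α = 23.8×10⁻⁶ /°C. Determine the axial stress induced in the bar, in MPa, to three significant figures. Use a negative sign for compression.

Free thermal expansion αLΔT = 23.8e-6 · 9570 · 22 = 5.011 mm.
The walls impose strain ε = −(5.011)/9570 = -5.2360e-04; σ = Eε = 72400 · -5.2360e-04 = -37.91 MPa.

-37.9 MPa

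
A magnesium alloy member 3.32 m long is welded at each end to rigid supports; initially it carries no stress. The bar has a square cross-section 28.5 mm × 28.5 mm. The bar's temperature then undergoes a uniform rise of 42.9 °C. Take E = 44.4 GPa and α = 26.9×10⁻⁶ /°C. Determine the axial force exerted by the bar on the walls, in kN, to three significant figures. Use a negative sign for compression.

Free thermal expansion αLΔT = 26.9e-6 · 3320 · 42.9 = 3.831 mm.
The walls impose strain ε = −(3.831)/3320 = -1.1540e-03; σ = Eε = 44400 · -1.1540e-03 = -51.24 MPa.
Wall reaction R = σ·A = -51.24·812.2 = -41620 N = -41.62 kN.

-41.6 kN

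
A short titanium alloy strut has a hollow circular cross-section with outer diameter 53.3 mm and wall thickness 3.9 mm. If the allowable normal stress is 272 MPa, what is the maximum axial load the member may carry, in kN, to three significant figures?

A = 605.3 mm².
P_max = σ_allow · A = 272 · 605.3 = 164600 N = 164.6 kN.

165 kN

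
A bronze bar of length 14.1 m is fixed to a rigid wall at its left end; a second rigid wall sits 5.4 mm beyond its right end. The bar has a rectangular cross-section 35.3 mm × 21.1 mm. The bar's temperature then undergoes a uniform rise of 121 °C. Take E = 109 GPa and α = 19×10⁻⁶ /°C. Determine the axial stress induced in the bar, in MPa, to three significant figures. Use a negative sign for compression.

-209 MPa

Free thermal expansion αLΔT = 19e-6 · 14100 · 121 = 32.42 mm.
The walls engage after the gap closes; constrained expansion = 32.42 − 5.4 = 27.02 mm.
The walls impose strain ε = −(27.02)/14100 = -1.9160e-03; σ = Eε = 109000 · -1.9160e-03 = -208.8 MPa.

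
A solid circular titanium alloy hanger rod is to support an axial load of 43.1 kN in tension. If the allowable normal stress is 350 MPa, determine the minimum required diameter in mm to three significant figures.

12.5 mm

Required area A ≥ P/σ_allow = 43100/350 = 123.1 mm².
For a solid circular section, d ≥ √(4A/π) = 12.52 mm.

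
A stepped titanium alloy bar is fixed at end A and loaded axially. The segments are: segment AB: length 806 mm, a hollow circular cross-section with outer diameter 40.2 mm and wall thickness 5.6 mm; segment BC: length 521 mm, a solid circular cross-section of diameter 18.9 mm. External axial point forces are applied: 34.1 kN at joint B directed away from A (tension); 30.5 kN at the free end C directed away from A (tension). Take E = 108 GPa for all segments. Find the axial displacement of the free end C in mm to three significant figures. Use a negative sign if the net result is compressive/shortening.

1.32 mm

Internal axial forces (sectioning from the free end, tension +): N_BC = 30.5 kN, N_AB = 64.6 kN.
A_AB = 608.7 mm².
A_BC = 280.6 mm².
δ_AB = 64600·806/(608.7·108000) = 0.792 mm
δ_BC = 30500·521/(280.6·108000) = 0.5244 mm
δ = Σδ_i = 1.316 mm.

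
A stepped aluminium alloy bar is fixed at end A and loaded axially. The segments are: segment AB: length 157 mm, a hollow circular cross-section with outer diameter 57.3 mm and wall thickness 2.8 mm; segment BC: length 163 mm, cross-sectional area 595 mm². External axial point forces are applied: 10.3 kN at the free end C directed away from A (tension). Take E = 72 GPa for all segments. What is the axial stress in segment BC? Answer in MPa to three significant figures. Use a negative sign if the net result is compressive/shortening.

17.3 MPa

Internal axial forces (sectioning from the free end, tension +): N_BC = 10.3 kN, N_AB = 10.3 kN.
σ_BC = N_BC/A_BC = 10300/595 = 17.31 MPa.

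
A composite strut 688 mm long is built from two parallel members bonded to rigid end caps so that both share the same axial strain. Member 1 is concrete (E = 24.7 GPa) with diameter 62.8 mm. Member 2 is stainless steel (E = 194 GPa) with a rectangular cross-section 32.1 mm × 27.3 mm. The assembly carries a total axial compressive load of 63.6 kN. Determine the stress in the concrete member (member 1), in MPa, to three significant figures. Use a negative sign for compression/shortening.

-6.37 MPa

A_1 = 3097 mm².
A_2 = 876.3 mm².
Equal strain + equilibrium ⇒ each member carries load in proportion to AE: A₁E₁ = 76510000 N, A₂E₂ = 170000000 N, ΣAE = 246500000 N.
σ₁ = P·E₁/ΣAE = -63600·24700/246500000 = -6.372 MPa.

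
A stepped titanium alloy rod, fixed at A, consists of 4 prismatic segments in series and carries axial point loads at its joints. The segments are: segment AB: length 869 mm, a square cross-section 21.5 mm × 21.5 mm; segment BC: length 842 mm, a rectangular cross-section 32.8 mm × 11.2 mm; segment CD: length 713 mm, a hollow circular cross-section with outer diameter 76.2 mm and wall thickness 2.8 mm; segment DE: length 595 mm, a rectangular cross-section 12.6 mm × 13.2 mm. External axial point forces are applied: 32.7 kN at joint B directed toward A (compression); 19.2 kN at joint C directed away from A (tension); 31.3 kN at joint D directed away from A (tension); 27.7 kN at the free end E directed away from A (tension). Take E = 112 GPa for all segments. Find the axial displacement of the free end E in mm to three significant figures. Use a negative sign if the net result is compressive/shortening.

Internal axial forces (sectioning from the free end, tension +): N_DE = 27.7 kN, N_CD = 59 kN, N_BC = 78.2 kN, N_AB = 45.5 kN.
A_AB = 462.2 mm².
A_BC = 367.4 mm².
A_CD = 645.7 mm².
A_DE = 166.3 mm².
δ_AB = 45500·869/(462.2·112000) = 0.7637 mm
δ_BC = 78200·842/(367.4·112000) = 1.6 mm
δ_CD = 59000·713/(645.7·112000) = 0.5817 mm
δ_DE = 27700·595/(166.3·112000) = 0.8848 mm
δ = Σδ_i = 3.831 mm.

3.83 mm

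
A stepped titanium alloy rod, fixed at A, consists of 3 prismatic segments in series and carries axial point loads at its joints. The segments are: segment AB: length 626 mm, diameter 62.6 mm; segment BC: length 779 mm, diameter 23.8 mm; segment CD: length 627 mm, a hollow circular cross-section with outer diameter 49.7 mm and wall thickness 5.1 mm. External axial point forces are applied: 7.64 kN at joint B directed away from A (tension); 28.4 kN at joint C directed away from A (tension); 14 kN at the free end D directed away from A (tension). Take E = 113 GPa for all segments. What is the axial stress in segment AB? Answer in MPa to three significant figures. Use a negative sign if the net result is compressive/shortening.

16.3 MPa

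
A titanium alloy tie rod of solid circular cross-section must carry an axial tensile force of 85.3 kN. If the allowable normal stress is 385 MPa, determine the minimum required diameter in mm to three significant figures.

Required area A ≥ P/σ_allow = 85300/385 = 221.6 mm².
For a solid circular section, d ≥ √(4A/π) = 16.8 mm.

16.8 mm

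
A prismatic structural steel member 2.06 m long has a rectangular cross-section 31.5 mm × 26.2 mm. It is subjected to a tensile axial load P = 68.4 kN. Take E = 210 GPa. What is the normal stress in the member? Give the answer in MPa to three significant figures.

A = 825.3 mm².
σ = N/A = 68400/825.3 = 82.88 MPa.

82.9 MPa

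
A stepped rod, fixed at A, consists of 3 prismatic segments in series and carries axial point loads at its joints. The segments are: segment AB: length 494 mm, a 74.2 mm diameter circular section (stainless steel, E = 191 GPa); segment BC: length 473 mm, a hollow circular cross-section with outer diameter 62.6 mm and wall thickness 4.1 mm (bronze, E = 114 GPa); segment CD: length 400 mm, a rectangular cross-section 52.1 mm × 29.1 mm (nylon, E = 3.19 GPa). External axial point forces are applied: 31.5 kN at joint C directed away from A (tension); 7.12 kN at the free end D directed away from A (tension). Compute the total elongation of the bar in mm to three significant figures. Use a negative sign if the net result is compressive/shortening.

Internal axial forces (sectioning from the free end, tension +): N_CD = 7.12 kN, N_BC = 38.62 kN, N_AB = 38.62 kN.
A_AB = 4324 mm².
A_BC = 753.5 mm².
A_CD = 1516 mm².
δ_AB = 38620·494/(4324·191000) = 0.0231 mm
δ_BC = 38620·473/(753.5·114000) = 0.2127 mm
δ_CD = 7120·400/(1516·3190) = 0.5889 mm
δ = Σδ_i = 0.8246 mm.

0.825 mm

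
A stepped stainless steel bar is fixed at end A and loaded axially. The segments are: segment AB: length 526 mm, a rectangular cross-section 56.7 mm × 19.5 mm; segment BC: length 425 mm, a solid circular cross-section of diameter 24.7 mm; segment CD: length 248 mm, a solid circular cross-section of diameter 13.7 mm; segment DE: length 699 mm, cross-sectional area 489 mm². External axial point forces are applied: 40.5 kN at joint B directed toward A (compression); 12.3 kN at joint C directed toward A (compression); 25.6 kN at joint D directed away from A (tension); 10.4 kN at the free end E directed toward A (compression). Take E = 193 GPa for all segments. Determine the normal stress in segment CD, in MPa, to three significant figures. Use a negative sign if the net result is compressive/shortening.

Internal axial forces (sectioning from the free end, tension +): N_DE = -10.4 kN, N_CD = 15.2 kN, N_BC = 2.9 kN, N_AB = -37.6 kN.
A_CD = 147.4 mm².
σ_CD = N_CD/A_CD = 15200/147.4 = 103.1 MPa.

103 MPa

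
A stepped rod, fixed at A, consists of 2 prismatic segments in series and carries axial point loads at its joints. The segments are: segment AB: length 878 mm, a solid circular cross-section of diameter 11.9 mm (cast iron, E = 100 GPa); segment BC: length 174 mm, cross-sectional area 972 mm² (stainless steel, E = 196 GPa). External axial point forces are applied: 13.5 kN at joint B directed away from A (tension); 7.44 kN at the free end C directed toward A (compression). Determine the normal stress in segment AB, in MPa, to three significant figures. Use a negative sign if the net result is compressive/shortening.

Internal axial forces (sectioning from the free end, tension +): N_BC = -7.44 kN, N_AB = 6.06 kN.
A_AB = 111.2 mm².
σ_AB = N_AB/A_AB = 6060/111.2 = 54.49 MPa.

54.5 MPa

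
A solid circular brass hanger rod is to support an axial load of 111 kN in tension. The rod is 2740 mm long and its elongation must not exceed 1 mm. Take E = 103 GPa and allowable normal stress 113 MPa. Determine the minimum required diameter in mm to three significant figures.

Required area A ≥ P/σ_allow = 111000/113 = 982.3 mm².
For a solid circular section, d ≥ √(4A/π) = 35.37 mm.
Elongation limit: A ≥ PL/(Eδ_allow) = 111000·2740/(103000·1) = 2953 mm² ⇒ d ≥ 61.32 mm.
The elongation limit governs.

61.3 mm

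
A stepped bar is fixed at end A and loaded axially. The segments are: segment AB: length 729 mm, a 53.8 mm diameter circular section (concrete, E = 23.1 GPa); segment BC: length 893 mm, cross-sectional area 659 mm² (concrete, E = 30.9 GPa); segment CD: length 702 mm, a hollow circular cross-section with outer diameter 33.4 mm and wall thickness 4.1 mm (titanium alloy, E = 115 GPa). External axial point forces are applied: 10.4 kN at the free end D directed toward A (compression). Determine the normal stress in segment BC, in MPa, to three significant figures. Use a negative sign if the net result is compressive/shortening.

-15.8 MPa

Internal axial forces (sectioning from the free end, tension +): N_CD = -10.4 kN, N_BC = -10.4 kN, N_AB = -10.4 kN.
σ_BC = N_BC/A_BC = -10400/659 = -15.78 MPa.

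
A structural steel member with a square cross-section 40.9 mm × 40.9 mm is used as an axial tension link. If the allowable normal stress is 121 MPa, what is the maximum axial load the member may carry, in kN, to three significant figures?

A = 1673 mm².
P_max = σ_allow · A = 121 · 1673 = 202400 N = 202.4 kN.

202 kN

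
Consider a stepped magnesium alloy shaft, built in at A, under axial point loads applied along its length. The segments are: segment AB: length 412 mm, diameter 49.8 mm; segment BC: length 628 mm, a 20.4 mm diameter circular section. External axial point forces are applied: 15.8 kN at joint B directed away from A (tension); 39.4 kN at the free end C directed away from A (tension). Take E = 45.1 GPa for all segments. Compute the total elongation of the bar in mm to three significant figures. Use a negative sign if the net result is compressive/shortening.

1.94 mm

Internal axial forces (sectioning from the free end, tension +): N_BC = 39.4 kN, N_AB = 55.2 kN.
A_AB = 1948 mm².
A_BC = 326.9 mm².
δ_AB = 55200·412/(1948·45100) = 0.2589 mm
δ_BC = 39400·628/(326.9·45100) = 1.679 mm
δ = Σδ_i = 1.937 mm.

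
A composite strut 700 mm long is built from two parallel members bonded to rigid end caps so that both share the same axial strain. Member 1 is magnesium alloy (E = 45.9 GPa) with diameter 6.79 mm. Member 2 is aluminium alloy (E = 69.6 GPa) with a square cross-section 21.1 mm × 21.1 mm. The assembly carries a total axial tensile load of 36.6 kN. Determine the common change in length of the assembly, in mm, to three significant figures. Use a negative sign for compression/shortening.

0.785 mm

A_1 = 36.21 mm².
A_2 = 445.2 mm².
Equal strain + equilibrium ⇒ each member carries load in proportion to AE: A₁E₁ = 1662000 N, A₂E₂ = 30990000 N, ΣAE = 32650000 N.
δ = PL/ΣAE = 36600·700/32650000 = 0.7847 mm.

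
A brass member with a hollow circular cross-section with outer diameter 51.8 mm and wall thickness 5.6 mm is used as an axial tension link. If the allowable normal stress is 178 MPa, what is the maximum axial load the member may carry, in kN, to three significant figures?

A = 812.8 mm².
P_max = σ_allow · A = 178 · 812.8 = 144700 N = 144.7 kN.

145 kN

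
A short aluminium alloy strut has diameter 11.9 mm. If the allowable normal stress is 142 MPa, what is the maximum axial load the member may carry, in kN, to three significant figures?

15.8 kN

A = 111.2 mm².
P_max = σ_allow · A = 142 · 111.2 = 15790 N = 15.79 kN.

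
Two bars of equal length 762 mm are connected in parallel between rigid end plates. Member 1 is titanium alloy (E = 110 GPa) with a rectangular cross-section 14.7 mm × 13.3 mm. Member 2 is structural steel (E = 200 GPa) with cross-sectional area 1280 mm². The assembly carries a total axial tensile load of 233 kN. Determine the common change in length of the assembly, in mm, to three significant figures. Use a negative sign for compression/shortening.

A_1 = 195.5 mm².
Equal strain + equilibrium ⇒ each member carries load in proportion to AE: A₁E₁ = 21510000 N, A₂E₂ = 256000000 N, ΣAE = 277500000 N.
δ = PL/ΣAE = 233000·762/277500000 = 0.6398 mm.

0.640 mm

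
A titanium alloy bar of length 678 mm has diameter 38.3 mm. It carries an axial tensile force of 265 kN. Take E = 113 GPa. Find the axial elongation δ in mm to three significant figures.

A = 1152 mm².
δ_mech = NL/(AE) = 265000·678/(1152·113000) = 1.38 mm.

1.38 mm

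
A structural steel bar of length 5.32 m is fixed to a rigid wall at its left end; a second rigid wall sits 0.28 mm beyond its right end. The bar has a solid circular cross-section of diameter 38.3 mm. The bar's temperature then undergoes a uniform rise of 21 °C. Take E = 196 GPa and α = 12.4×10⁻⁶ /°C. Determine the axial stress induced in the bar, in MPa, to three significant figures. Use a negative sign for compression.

Free thermal expansion αLΔT = 12.4e-6 · 5320 · 21 = 1.385 mm.
The walls engage after the gap closes; constrained expansion = 1.385 − 0.28 = 1.105 mm.
The walls impose strain ε = −(1.105)/5320 = -2.0777e-04; σ = Eε = 196000 · -2.0777e-04 = -40.72 MPa.

-40.7 MPa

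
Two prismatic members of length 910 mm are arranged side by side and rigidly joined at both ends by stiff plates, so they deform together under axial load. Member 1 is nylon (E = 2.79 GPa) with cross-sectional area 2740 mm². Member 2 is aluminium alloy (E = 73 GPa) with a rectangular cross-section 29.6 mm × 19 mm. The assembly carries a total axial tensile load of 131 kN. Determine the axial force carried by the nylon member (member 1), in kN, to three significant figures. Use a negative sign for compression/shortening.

A_2 = 562.4 mm².
Equal strain + equilibrium ⇒ each member carries load in proportion to AE: A₁E₁ = 7645000 N, A₂E₂ = 41060000 N, ΣAE = 48700000 N.
F₁ = P·A₁E₁/ΣAE = 131000·7645000/48700000 = 20560 N.

20.6 kN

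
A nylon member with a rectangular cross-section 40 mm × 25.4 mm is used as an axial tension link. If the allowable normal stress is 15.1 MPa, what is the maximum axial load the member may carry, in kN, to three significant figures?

15.3 kN

A = 1016 mm².
P_max = σ_allow · A = 15.1 · 1016 = 15340 N = 15.34 kN.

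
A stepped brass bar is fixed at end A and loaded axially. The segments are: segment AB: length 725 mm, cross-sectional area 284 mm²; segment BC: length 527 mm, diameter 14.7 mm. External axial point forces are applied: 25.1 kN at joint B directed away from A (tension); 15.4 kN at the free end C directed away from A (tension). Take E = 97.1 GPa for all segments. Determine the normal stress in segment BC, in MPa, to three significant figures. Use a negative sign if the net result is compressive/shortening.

90.7 MPa

Internal axial forces (sectioning from the free end, tension +): N_BC = 15.4 kN, N_AB = 40.5 kN.
A_BC = 169.7 mm².
σ_BC = N_BC/A_BC = 15400/169.7 = 90.74 MPa.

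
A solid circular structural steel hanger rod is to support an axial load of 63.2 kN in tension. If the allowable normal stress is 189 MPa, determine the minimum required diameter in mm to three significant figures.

20.6 mm

Required area A ≥ P/σ_allow = 63200/189 = 334.4 mm².
For a solid circular section, d ≥ √(4A/π) = 20.63 mm.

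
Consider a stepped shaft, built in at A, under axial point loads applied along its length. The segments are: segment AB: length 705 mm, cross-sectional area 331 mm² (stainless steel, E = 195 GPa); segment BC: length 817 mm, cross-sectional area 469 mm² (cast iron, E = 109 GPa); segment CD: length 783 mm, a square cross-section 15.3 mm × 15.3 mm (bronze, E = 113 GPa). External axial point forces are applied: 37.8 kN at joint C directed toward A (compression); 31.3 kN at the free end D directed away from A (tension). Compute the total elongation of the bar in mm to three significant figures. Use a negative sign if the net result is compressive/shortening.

0.752 mm

Internal axial forces (sectioning from the free end, tension +): N_CD = 31.3 kN, N_BC = -6.5 kN, N_AB = -6.5 kN.
A_CD = 234.1 mm².
δ_AB = -6500·705/(331·195000) = -0.071 mm
δ_BC = -6500·817/(469·109000) = -0.1039 mm
δ_CD = 31300·783/(234.1·113000) = 0.9265 mm
δ = Σδ_i = 0.7516 mm.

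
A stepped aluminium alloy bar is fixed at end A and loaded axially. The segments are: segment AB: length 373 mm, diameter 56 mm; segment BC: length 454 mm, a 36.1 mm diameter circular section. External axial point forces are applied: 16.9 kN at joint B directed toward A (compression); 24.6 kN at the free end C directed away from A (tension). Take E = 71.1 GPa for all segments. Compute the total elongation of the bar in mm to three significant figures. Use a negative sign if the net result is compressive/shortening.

0.170 mm

Internal axial forces (sectioning from the free end, tension +): N_BC = 24.6 kN, N_AB = 7.7 kN.
A_AB = 2463 mm².
A_BC = 1024 mm².
δ_AB = 7700·373/(2463·71100) = 0.0164 mm
δ_BC = 24600·454/(1024·71100) = 0.1535 mm
δ = Σδ_i = 0.1699 mm.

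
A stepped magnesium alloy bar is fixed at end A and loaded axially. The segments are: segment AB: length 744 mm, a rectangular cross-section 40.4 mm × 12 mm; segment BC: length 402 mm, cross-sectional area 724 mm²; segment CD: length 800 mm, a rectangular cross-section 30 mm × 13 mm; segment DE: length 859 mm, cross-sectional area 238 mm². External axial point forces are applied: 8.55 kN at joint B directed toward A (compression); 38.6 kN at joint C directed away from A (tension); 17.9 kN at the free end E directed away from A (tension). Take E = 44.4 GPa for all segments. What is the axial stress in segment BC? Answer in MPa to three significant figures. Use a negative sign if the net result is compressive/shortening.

78.0 MPa

Internal axial forces (sectioning from the free end, tension +): N_DE = 17.9 kN, N_CD = 17.9 kN, N_BC = 56.5 kN, N_AB = 47.95 kN.
σ_BC = N_BC/A_BC = 56500/724 = 78.04 MPa.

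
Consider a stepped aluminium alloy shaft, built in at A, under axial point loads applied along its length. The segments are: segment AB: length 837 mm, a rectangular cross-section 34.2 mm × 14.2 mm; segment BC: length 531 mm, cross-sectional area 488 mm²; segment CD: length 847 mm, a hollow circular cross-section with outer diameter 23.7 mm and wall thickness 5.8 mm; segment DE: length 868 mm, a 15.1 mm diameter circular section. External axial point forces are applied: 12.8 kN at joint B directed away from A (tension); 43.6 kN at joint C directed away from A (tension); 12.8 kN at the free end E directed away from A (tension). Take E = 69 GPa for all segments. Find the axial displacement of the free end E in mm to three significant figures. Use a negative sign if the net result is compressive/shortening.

Internal axial forces (sectioning from the free end, tension +): N_DE = 12.8 kN, N_CD = 12.8 kN, N_BC = 56.4 kN, N_AB = 69.2 kN.
A_AB = 485.6 mm².
A_CD = 326.2 mm².
A_DE = 179.1 mm².
δ_AB = 69200·837/(485.6·69000) = 1.728 mm
δ_BC = 56400·531/(488·69000) = 0.8894 mm
δ_CD = 12800·847/(326.2·69000) = 0.4817 mm
δ_DE = 12800·868/(179.1·69000) = 0.8992 mm
δ = Σδ_i = 3.999 mm.

4.00 mm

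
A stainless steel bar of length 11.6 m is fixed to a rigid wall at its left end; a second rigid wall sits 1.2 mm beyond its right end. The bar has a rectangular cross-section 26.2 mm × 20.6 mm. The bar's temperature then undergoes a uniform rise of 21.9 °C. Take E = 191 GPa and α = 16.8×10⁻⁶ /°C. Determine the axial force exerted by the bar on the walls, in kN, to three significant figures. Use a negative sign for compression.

-27.3 kN

Free thermal expansion αLΔT = 16.8e-6 · 11600 · 21.9 = 4.268 mm.
The walls engage after the gap closes; constrained expansion = 4.268 − 1.2 = 3.068 mm.
The walls impose strain ε = −(3.068)/11600 = -2.6447e-04; σ = Eε = 191000 · -2.6447e-04 = -50.51 MPa.
Wall reaction R = σ·A = -50.51·539.7 = -27260 N = -27.26 kN.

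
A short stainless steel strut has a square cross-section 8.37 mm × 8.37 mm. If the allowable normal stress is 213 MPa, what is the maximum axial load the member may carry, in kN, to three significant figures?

14.9 kN

A = 70.06 mm².
P_max = σ_allow · A = 213 · 70.06 = 14920 N = 14.92 kN.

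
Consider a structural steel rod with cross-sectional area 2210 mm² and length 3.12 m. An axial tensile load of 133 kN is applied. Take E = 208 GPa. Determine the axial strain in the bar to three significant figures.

2.89e-04

σ = N/A = 60.18 MPa; ε = σ/E = 60.18/208000 = 2.893e-04.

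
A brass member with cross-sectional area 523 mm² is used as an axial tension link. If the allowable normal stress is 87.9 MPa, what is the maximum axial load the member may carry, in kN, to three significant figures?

46.0 kN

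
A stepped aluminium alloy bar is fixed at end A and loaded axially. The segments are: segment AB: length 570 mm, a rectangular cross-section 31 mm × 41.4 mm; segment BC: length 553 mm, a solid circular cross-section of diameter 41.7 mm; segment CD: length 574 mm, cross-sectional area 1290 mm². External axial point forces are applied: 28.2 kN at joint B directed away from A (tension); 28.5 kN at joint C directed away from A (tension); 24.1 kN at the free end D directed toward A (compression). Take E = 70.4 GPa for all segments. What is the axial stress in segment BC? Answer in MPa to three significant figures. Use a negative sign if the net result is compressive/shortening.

Internal axial forces (sectioning from the free end, tension +): N_CD = -24.1 kN, N_BC = 4.4 kN, N_AB = 32.6 kN.
A_BC = 1366 mm².
σ_BC = N_BC/A_BC = 4400/1366 = 3.222 MPa.

3.22 MPa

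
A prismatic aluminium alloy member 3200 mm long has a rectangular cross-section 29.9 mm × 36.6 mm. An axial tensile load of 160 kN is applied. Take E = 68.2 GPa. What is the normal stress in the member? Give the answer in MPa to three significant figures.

A = 1094 mm².
σ = N/A = 160000/1094 = 146.2 MPa.

146 MPa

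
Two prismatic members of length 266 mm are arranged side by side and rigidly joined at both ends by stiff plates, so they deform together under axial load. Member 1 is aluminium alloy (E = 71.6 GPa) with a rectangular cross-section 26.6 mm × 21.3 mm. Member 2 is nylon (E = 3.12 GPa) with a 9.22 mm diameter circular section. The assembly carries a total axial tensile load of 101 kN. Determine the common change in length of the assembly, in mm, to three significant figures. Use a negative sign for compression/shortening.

A_1 = 566.6 mm².
A_2 = 66.77 mm².
Equal strain + equilibrium ⇒ each member carries load in proportion to AE: A₁E₁ = 40570000 N, A₂E₂ = 208300 N, ΣAE = 40780000 N.
δ = PL/ΣAE = 101000·266/40780000 = 0.6589 mm.

0.659 mm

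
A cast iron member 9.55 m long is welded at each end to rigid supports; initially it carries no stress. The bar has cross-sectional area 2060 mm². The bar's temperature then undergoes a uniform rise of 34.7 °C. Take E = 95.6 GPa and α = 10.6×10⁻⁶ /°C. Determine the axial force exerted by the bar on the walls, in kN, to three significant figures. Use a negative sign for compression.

Free thermal expansion αLΔT = 10.6e-6 · 9550 · 34.7 = 3.513 mm.
The walls impose strain ε = −(3.513)/9550 = -3.6782e-04; σ = Eε = 95600 · -3.6782e-04 = -35.16 MPa.
Wall reaction R = σ·A = -35.16·2060 = -72440 N = -72.44 kN.

-72.4 kN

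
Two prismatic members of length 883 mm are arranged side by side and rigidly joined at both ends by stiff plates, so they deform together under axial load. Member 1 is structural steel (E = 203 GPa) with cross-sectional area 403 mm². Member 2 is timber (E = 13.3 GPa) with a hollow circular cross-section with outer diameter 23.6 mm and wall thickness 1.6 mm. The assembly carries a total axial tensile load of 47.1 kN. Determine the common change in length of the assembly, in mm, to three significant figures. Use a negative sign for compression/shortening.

0.499 mm

A_2 = 110.6 mm².
Equal strain + equilibrium ⇒ each member carries load in proportion to AE: A₁E₁ = 81810000 N, A₂E₂ = 1471000 N, ΣAE = 83280000 N.
δ = PL/ΣAE = 47100·883/83280000 = 0.4994 mm.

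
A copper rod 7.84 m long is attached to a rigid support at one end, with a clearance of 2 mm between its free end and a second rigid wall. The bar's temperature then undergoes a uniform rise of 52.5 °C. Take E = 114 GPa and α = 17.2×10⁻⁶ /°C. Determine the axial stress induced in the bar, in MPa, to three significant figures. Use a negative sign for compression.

-73.9 MPa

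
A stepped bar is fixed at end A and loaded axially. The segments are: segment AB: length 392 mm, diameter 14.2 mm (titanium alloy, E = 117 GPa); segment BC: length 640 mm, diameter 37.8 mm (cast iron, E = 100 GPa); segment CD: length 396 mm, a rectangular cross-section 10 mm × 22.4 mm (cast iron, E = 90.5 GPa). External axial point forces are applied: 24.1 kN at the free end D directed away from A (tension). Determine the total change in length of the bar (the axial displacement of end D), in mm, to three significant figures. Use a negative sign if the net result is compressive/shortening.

1.12 mm

Internal axial forces (sectioning from the free end, tension +): N_CD = 24.1 kN, N_BC = 24.1 kN, N_AB = 24.1 kN.
A_AB = 158.4 mm².
A_BC = 1122 mm².
A_CD = 224 mm².
δ_AB = 24100·392/(158.4·117000) = 0.5099 mm
δ_BC = 24100·640/(1122·100000) = 0.1374 mm
δ_CD = 24100·396/(224·90500) = 0.4708 mm
δ = Σδ_i = 1.118 mm.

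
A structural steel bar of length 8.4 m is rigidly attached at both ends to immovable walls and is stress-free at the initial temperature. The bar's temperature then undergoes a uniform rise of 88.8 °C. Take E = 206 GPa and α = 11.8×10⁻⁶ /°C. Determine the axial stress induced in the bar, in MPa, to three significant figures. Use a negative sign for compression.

-216 MPa

Free thermal expansion αLΔT = 11.8e-6 · 8400 · 88.8 = 8.802 mm.
The walls impose strain ε = −(8.802)/8400 = -1.0478e-03; σ = Eε = 206000 · -1.0478e-03 = -215.9 MPa.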